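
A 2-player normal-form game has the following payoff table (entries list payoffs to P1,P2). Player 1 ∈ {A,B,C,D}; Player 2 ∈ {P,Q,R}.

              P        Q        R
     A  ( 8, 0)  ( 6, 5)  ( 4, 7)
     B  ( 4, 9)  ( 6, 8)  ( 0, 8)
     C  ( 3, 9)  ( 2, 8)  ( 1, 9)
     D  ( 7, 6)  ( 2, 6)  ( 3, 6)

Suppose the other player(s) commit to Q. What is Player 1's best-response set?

argmax u_1 = {A,B}

u_1(A vs Q) = 6
u_1(B vs Q) = 6
u_1(C vs Q) = 2
u_1(D vs Q) = 2
max payoff 6 at {A,B}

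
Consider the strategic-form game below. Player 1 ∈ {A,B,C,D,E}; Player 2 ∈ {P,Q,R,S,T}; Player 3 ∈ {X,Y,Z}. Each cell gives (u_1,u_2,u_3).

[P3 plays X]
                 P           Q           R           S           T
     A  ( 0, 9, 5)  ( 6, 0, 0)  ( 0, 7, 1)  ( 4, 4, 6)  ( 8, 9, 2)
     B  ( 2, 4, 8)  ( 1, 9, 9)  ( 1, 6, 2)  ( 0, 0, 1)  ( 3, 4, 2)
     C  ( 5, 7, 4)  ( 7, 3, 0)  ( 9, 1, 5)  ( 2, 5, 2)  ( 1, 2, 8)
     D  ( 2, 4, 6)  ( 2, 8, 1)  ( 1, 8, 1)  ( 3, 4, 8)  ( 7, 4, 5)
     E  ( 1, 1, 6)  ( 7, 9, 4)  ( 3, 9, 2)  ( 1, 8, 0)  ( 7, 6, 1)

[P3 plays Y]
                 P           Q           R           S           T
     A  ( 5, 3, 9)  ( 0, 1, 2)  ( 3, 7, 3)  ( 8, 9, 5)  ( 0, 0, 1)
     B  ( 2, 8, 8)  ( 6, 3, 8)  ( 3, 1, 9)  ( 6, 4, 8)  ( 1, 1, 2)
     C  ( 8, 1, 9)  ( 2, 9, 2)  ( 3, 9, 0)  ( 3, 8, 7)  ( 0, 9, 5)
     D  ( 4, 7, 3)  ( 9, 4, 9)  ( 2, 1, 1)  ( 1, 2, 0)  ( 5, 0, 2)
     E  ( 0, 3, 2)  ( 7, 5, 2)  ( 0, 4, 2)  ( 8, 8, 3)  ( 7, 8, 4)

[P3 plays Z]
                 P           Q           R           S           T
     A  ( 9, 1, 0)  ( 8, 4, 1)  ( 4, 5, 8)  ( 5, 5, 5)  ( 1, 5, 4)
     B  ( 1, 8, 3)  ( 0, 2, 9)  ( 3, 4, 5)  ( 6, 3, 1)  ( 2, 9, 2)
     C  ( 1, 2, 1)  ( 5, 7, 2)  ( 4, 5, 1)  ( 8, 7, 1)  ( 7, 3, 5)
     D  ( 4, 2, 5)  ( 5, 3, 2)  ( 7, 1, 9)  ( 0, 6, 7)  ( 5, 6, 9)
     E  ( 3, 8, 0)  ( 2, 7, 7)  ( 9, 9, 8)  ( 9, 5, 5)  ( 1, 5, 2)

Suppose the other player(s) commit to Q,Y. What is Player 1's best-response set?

BR_1 = {D}

u_1(A vs Q,Y) = 0
u_1(B vs Q,Y) = 6
u_1(C vs Q,Y) = 2
u_1(D vs Q,Y) = 9
u_1(E vs Q,Y) = 7
max payoff 9 at {D}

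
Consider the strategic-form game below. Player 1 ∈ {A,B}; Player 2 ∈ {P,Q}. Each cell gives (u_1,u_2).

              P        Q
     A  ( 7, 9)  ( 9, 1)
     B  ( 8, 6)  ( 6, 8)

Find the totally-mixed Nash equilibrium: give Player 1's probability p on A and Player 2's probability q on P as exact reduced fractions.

P1 mixes 1/5 on A; P2 mixes 3/4 on P

P1 indiff ⇒ q·7+(1-q)·9 = q·8+(1-q)·6 ⇒ q(-1) = (1-q)(-3) ⇒ q = 3/4
P2 indiff ⇒ p·9+(1-p)·6 = p·1+(1-p)·8 ⇒ p(8) = (1-p)(2) ⇒ p = 1/5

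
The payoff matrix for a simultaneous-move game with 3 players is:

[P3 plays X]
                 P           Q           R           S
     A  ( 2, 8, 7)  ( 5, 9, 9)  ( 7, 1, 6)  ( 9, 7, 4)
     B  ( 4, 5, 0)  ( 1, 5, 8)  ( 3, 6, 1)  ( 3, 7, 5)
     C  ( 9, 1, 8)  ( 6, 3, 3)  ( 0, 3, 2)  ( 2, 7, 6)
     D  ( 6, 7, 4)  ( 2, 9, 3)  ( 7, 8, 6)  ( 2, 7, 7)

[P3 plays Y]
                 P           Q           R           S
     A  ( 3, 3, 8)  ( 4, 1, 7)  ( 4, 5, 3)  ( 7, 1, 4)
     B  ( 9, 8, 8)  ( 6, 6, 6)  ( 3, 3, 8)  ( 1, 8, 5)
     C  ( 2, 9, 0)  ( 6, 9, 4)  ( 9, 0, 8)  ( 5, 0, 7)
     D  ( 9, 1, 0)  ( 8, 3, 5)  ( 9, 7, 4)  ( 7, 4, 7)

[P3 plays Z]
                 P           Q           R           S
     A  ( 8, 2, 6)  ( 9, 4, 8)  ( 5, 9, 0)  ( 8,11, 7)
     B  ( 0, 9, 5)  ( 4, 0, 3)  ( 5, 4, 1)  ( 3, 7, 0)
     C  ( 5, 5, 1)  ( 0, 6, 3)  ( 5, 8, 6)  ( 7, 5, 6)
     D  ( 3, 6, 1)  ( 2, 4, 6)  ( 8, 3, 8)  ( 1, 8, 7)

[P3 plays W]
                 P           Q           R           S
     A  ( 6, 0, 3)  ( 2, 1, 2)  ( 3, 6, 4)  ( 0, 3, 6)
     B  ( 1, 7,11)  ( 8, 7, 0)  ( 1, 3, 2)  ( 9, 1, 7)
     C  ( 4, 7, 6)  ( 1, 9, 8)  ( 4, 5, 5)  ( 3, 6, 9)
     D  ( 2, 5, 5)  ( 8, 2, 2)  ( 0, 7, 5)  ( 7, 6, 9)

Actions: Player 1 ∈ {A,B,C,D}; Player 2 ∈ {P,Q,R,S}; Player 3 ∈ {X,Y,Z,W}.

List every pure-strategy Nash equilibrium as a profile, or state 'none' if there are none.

NE set: (A,S,Z)

(A,P,X): not NE [P1→C gives 9>2; P2→Q gives 9>8; P3→Y gives 8>7]
(A,P,Y): not NE [P1→D gives 9>3; P2→R gives 5>3]
(A,P,Z): not NE [P2→S gives 11>2; P3→Y gives 8>6]
(A,P,W): not NE [P2→R gives 6>0; P3→Y gives 8>3]
(A,Q,X): not NE [P1→C gives 6>5]
(A,Q,Y): not NE [P1→D gives 8>4; P2→R gives 5>1; P3→X gives 9>7]
(A,Q,Z): not NE [P2→S gives 11>4; P3→X gives 9>8]
(A,Q,W): not NE [P1→D gives 8>2; P2→R gives 6>1; P3→X gives 9>2]
(A,R,X): not NE [P2→Q gives 9>1]
(A,R,Y): not NE [P1→D gives 9>4; P3→X gives 6>3]
(A,R,Z): not NE [P1→D gives 8>5; P2→S gives 11>9; P3→X gives 6>0]
(A,R,W): not NE [P1→C gives 4>3; P3→X gives 6>4]
(A,S,X): not NE [P2→Q gives 9>7; P3→Z gives 7>4]
(A,S,Y): not NE [P2→R gives 5>1; P3→Z gives 7>4]
(A,S,Z): NE
(A,S,W): not NE [P1→B gives 9>0; P2→R gives 6>3; P3→Z gives 7>6]
(B,P,X): not NE [P1→C gives 9>4; P2→S gives 7>5; P3→W gives 11>0]
(B,P,Y): not NE [P3→W gives 11>8]
(B,P,Z): not NE [P1→A gives 8>0; P3→W gives 11>5]
(B,P,W): not NE [P1→A gives 6>1]
(B,Q,X): not NE [P1→C gives 6>1; P2→S gives 7>5]
(B,Q,Y): not NE [P1→D gives 8>6; P2→S gives 8>6; P3→X gives 8>6]
(B,Q,Z): not NE [P1→A gives 9>4; P2→P gives 9>0; P3→X gives 8>3]
(B,Q,W): not NE [P3→X gives 8>0]
(B,R,X): not NE [P1→D gives 7>3; P2→S gives 7>6; P3→Y gives 8>1]
(B,R,Y): not NE [P1→D gives 9>3; P2→S gives 8>3]
(B,R,Z): not NE [P1→D gives 8>5; P2→P gives 9>4; P3→Y gives 8>1]
(B,R,W): not NE [P1→C gives 4>1; P2→Q gives 7>3; P3→Y gives 8>2]
(B,S,X): not NE [P1→A gives 9>3; P3→W gives 7>5]
(B,S,Y): not NE [P1→D gives 7>1; P3→W gives 7>5]
(B,S,Z): not NE [P1→A gives 8>3; P2→P gives 9>7; P3→W gives 7>0]
(B,S,W): not NE [P2→Q gives 7>1]
(C,P,X): not NE [P2→S gives 7>1]
(C,P,Y): not NE [P1→D gives 9>2; P3→X gives 8>0]
(C,P,Z): not NE [P1→A gives 8>5; P2→R gives 8>5; P3→X gives 8>1]
(C,P,W): not NE [P1→A gives 6>4; P2→Q gives 9>7; P3→X gives 8>6]
(C,Q,X): not NE [P2→S gives 7>3; P3→W gives 8>3]
(C,Q,Y): not NE [P1→D gives 8>6; P3→W gives 8>4]
(C,Q,Z): not NE [P1→A gives 9>0; P2→R gives 8>6; P3→W gives 8>3]
(C,Q,W): not NE [P1→D gives 8>1]
(C,R,X): not NE [P1→D gives 7>0; P2→S gives 7>3; P3→Y gives 8>2]
(C,R,Y): not NE [P2→Q gives 9>0]
(C,R,Z): not NE [P1→D gives 8>5; P3→Y gives 8>6]
(C,R,W): not NE [P2→Q gives 9>5; P3→Y gives 8>5]
(C,S,X): not NE [P1→A gives 9>2; P3→W gives 9>6]
(C,S,Y): not NE [P1→D gives 7>5; P2→Q gives 9>0; P3→W gives 9>7]
(C,S,Z): not NE [P1→A gives 8>7; P2→R gives 8>5; P3→W gives 9>6]
(C,S,W): not NE [P1→B gives 9>3; P2→Q gives 9>6]
(D,P,X): not NE [P1→C gives 9>6; P2→Q gives 9>7; P3→W gives 5>4]
(D,P,Y): not NE [P2→R gives 7>1; P3→W gives 5>0]
(D,P,Z): not NE [P1→A gives 8>3; P2→S gives 8>6; P3→W gives 5>1]
(D,P,W): not NE [P1→A gives 6>2; P2→R gives 7>5]
(D,Q,X): not NE [P1→C gives 6>2; P3→Z gives 6>3]
(D,Q,Y): not NE [P2→R gives 7>3; P3→Z gives 6>5]
(D,Q,Z): not NE [P1→A gives 9>2; P2→S gives 8>4]
(D,Q,W): not NE [P2→R gives 7>2; P3→Z gives 6>2]
(D,R,X): not NE [P2→Q gives 9>8; P3→Z gives 8>6]
(D,R,Y): not NE [P3→Z gives 8>4]
(D,R,Z): not NE [P2→S gives 8>3]
(D,R,W): not NE [P1→C gives 4>0; P3→Z gives 8>5]
(D,S,X): not NE [P1→A gives 9>2; P2→Q gives 9>7; P3→W gives 9>7]
(D,S,Y): not NE [P2→R gives 7>4; P3→W gives 9>7]
(D,S,Z): not NE [P1→A gives 8>1; P3→W gives 9>7]
(D,S,W): not NE [P1→B gives 9>7; P2→R gives 7>6]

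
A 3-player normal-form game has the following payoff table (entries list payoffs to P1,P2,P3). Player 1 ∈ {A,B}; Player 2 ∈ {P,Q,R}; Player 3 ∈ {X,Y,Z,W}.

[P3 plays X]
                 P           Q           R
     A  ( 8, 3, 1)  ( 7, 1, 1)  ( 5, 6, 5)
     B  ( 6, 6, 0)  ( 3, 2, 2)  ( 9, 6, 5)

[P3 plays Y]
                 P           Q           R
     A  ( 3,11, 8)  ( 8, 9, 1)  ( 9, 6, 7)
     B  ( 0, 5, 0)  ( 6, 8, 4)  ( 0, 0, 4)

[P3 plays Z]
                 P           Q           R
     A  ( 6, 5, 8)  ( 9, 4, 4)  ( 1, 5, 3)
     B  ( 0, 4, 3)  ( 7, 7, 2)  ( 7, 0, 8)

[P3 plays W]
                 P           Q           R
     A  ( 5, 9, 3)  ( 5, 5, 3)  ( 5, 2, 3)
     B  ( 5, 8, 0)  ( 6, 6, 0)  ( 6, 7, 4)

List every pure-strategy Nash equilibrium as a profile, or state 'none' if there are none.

(A,P,X): not NE [P2→R gives 6>3; P3→Z gives 8>1]
(A,P,Y): NE
(A,P,Z): NE
(A,P,W): not NE [P3→Z gives 8>3]
(A,Q,X): not NE [P2→R gives 6>1; P3→Z gives 4>1]
(A,Q,Y): not NE [P2→P gives 11>9; P3→Z gives 4>1]
(A,Q,Z): not NE [P2→R gives 5>4]
(A,Q,W): not NE [P1→B gives 6>5; P2→P gives 9>5; P3→Z gives 4>3]
(A,R,X): not NE [P1→B gives 9>5; P3→Y gives 7>5]
(A,R,Y): not NE [P2→P gives 11>6]
(A,R,Z): not NE [P1→B gives 7>1; P3→Y gives 7>3]
(A,R,W): not NE [P1→B gives 6>5; P2→P gives 9>2; P3→Y gives 7>3]
(B,P,X): not NE [P1→A gives 8>6; P3→Z gives 3>0]
(B,P,Y): not NE [P1→A gives 3>0; P2→Q gives 8>5; P3→Z gives 3>0]
(B,P,Z): not NE [P1→A gives 6>0; P2→Q gives 7>4]
(B,P,W): not NE [P3→Z gives 3>0]
(B,Q,X): not NE [P1→A gives 7>3; P2→R gives 6>2; P3→Y gives 4>2]
(B,Q,Y): not NE [P1→A gives 8>6]
(B,Q,Z): not NE [P1→A gives 9>7; P3→Y gives 4>2]
(B,Q,W): not NE [P2→P gives 8>6; P3→Y gives 4>0]
(B,R,X): not NE [P3→Z gives 8>5]
(B,R,Y): not NE [P1→A gives 9>0; P2→Q gives 8>0; P3→Z gives 8>4]
(B,R,Z): not NE [P2→Q gives 7>0]
(B,R,W): not NE [P2→P gives 8>7; P3→Z gives 8>4]

NE set: (A,P,Y), (A,P,Z)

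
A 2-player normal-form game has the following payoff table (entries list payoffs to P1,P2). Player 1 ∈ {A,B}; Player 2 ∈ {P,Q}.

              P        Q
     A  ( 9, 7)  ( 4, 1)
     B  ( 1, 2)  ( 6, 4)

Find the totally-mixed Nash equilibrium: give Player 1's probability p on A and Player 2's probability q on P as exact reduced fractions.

P1 indiff ⇒ q·9+(1-q)·4 = q·1+(1-q)·6 ⇒ q(8) = (1-q)(2) ⇒ q = 1/5
P2 indiff ⇒ p·7+(1-p)·2 = p·1+(1-p)·4 ⇒ p(6) = (1-p)(2) ⇒ p = 1/4

p=1/4, q=1/5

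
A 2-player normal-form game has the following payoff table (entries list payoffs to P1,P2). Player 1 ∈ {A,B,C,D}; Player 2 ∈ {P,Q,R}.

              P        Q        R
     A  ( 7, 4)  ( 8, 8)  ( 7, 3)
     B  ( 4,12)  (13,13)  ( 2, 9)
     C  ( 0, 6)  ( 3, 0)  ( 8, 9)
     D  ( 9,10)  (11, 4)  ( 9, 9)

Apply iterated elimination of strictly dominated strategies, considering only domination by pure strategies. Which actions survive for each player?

IESDS → P1:{B,D} P2:{P,Q}

P1 drop A (D beats it: P:9>7 Q:11>8 R:9>7)
P1 drop C (D beats it: P:9>0 Q:11>3 R:9>8)
P2 drop R (P beats it: B:12>9 D:10>9)
P1→{B,D} P2→{P,Q}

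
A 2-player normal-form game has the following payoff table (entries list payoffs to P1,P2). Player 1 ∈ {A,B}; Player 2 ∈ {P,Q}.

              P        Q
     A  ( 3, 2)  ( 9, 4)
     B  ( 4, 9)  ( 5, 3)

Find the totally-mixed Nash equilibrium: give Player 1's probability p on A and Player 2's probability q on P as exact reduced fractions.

P1 indiff ⇒ q·3+(1-q)·9 = q·4+(1-q)·5 ⇒ q(-1) = (1-q)(-4) ⇒ q = 4/5
P2 indiff ⇒ p·2+(1-p)·9 = p·4+(1-p)·3 ⇒ p(-2) = (1-p)(-6) ⇒ p = 3/4

p=3/4, q=4/5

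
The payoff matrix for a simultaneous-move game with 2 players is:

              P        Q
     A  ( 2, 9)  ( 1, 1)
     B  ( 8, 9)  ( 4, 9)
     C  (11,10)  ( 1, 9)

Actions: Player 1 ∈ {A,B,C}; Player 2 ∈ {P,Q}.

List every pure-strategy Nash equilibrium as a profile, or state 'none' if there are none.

NE set: (B,Q), (C,P)

(A,P): not NE [P1→C gives 11>2]
(A,Q): not NE [P1→B gives 4>1; P2→P gives 9>1]
(B,P): not NE [P1→C gives 11>8]
(B,Q): NE
(C,P): NE
(C,Q): not NE [P1→B gives 4>1; P2→P gives 10>9]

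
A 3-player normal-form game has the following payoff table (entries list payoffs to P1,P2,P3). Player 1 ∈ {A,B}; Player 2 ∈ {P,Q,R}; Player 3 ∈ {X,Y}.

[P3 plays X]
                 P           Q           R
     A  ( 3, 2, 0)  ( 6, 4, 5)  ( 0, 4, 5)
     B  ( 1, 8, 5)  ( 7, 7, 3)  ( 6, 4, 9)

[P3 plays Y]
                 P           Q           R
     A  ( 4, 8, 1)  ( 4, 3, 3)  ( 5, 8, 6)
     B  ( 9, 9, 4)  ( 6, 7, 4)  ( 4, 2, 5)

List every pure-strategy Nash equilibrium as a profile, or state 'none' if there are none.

NE set: (A,R,Y)

(A,P,X): not NE [P2→R gives 4>2; P3→Y gives 1>0]
(A,P,Y): not NE [P1→B gives 9>4]
(A,Q,X): not NE [P1→B gives 7>6]
(A,Q,Y): not NE [P1→B gives 6>4; P2→R gives 8>3; P3→X gives 5>3]
(A,R,X): not NE [P1→B gives 6>0; P3→Y gives 6>5]
(A,R,Y): NE
(B,P,X): not NE [P1→A gives 3>1]
(B,P,Y): not NE [P3→X gives 5>4]
(B,Q,X): not NE [P2→P gives 8>7; P3→Y gives 4>3]
(B,Q,Y): not NE [P2→P gives 9>7]
(B,R,X): not NE [P2→P gives 8>4]
(B,R,Y): not NE [P1→A gives 5>4; P2→P gives 9>2; P3→X gives 9>5]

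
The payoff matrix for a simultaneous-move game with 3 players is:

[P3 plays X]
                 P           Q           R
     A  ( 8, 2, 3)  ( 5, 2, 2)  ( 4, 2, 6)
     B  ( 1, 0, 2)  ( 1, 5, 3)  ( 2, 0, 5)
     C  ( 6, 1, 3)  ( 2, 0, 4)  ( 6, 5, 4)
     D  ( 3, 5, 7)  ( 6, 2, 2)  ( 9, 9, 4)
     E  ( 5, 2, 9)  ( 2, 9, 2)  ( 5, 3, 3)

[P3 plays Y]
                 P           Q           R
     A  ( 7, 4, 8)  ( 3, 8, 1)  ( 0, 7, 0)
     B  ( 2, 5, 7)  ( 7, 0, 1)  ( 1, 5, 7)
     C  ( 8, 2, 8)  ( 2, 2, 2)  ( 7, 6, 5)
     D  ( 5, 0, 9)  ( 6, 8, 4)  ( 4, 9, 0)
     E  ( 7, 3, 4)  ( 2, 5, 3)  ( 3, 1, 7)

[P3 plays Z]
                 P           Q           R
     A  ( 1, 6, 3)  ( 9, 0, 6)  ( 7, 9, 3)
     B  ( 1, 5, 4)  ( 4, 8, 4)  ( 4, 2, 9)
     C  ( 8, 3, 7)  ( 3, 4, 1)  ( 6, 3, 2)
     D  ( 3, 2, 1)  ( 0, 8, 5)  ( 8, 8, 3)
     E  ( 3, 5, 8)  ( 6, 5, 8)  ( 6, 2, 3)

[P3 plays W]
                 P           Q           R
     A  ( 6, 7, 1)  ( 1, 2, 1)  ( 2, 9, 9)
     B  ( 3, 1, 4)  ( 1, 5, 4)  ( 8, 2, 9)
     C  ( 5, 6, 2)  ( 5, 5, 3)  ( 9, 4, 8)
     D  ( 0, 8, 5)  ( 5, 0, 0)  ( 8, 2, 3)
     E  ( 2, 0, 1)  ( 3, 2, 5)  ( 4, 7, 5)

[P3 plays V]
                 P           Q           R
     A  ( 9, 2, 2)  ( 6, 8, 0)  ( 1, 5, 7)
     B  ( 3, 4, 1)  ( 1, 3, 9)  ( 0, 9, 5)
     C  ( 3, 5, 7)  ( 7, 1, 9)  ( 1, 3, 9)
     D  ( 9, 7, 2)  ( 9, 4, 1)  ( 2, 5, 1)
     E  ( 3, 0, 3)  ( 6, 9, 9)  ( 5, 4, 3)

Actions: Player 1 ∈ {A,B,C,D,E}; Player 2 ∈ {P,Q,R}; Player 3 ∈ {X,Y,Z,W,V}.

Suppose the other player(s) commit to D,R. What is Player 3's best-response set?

u_3(X vs D,R) = 4
u_3(Y vs D,R) = 0
u_3(Z vs D,R) = 3
u_3(W vs D,R) = 3
u_3(V vs D,R) = 1
max payoff 4 at {X}

argmax u_3 = {X}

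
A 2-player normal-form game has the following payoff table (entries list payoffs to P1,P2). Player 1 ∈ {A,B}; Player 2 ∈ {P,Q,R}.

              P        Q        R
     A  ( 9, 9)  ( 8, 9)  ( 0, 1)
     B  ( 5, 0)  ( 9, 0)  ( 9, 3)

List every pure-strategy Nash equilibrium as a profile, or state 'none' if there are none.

NE set: (A,P), (B,R)

(A,P): NE
(A,Q): not NE [P1→B gives 9>8]
(A,R): not NE [P1→B gives 9>0; P2→Q gives 9>1]
(B,P): not NE [P1→A gives 9>5; P2→R gives 3>0]
(B,Q): not NE [P2→R gives 3>0]
(B,R): NE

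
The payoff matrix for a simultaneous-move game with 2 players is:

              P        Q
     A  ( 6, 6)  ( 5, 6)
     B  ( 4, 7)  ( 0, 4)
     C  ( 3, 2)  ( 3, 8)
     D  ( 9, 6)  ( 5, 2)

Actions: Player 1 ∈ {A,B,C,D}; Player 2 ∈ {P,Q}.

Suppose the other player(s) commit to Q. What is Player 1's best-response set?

u_1(A vs Q) = 5
u_1(B vs Q) = 0
u_1(C vs Q) = 3
u_1(D vs Q) = 5
max payoff 5 at {A,D}

argmax u_1 = {A,D}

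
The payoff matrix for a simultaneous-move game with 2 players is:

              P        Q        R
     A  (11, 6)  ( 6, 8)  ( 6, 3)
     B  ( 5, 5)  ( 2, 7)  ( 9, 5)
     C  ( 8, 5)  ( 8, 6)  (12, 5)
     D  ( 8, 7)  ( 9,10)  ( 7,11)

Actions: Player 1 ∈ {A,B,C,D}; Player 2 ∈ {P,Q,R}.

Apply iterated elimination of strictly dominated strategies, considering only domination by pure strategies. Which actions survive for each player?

Remaining: P1:{C,D} P2:{Q,R}

P1 drop B (C beats it: P:8>5 Q:8>2 R:12>9)
P2 drop P (Q beats it: A:8>6 C:6>5 D:10>7)
P1 drop A (C beats it: Q:8>6 R:12>6)
P1→{C,D} P2→{Q,R}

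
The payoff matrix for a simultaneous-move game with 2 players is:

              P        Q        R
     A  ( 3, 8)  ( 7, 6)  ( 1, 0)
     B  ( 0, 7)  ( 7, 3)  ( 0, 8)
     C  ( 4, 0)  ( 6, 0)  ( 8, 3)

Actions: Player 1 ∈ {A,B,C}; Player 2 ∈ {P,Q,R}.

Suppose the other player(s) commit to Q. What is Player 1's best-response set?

argmax u_1 = {A,B}

u_1(A vs Q) = 7
u_1(B vs Q) = 7
u_1(C vs Q) = 6
max payoff 7 at {A,B}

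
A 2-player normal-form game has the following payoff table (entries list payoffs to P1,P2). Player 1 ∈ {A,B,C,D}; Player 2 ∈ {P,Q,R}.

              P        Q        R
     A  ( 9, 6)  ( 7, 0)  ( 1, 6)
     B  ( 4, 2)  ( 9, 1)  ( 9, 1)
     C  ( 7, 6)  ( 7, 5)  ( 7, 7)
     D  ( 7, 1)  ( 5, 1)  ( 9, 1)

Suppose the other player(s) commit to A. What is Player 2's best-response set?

u_2(P vs A) = 6
u_2(Q vs A) = 0
u_2(R vs A) = 6
max payoff 6 at {P,R}

argmax u_2 = {P,R}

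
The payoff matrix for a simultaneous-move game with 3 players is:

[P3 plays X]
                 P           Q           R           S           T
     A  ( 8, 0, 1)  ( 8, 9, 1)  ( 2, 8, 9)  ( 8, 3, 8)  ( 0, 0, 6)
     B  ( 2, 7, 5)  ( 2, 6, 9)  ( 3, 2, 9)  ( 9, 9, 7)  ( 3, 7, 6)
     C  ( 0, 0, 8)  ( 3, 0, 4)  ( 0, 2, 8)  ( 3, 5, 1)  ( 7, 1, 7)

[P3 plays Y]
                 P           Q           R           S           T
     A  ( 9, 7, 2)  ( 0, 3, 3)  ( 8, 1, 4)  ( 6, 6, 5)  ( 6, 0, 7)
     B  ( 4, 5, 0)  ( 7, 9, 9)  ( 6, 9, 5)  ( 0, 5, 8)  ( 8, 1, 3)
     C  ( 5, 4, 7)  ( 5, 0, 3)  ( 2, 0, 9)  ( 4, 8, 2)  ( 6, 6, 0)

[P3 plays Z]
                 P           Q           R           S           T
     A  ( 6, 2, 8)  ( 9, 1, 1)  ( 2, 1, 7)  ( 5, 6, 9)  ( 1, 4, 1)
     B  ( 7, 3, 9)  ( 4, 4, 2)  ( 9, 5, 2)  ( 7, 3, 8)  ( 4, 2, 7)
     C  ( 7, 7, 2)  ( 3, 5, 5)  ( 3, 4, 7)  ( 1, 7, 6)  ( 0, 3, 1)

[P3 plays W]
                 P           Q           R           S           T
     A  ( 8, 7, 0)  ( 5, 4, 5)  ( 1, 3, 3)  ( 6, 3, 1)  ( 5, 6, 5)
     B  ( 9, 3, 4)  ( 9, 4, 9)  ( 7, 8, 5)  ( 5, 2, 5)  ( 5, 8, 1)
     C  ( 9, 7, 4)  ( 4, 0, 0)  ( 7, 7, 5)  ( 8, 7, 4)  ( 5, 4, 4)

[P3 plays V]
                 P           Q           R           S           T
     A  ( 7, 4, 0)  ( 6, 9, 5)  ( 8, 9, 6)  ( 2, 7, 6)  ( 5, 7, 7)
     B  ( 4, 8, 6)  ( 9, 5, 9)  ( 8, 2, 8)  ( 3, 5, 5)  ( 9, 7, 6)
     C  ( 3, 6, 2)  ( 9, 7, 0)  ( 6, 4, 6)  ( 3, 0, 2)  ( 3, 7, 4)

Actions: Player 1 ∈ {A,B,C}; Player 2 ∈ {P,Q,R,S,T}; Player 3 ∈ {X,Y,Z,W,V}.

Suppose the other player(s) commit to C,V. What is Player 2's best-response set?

u_2(P vs C,V) = 6
u_2(Q vs C,V) = 7
u_2(R vs C,V) = 4
u_2(S vs C,V) = 0
u_2(T vs C,V) = 7
max payoff 7 at {Q,T}

P2 best: {Q,T}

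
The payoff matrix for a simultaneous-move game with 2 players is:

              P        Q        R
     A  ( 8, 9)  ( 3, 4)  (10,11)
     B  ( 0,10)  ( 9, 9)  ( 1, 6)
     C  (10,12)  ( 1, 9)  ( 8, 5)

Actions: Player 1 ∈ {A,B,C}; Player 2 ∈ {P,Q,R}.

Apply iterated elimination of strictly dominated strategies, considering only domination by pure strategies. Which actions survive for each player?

IESDS → P1:{A,C} P2:{P,R}

P2 drop Q (P beats it: A:9>4 B:10>9 C:12>9)
P1 drop B (A beats it: P:8>0 R:10>1)
P1→{A,C} P2→{P,R}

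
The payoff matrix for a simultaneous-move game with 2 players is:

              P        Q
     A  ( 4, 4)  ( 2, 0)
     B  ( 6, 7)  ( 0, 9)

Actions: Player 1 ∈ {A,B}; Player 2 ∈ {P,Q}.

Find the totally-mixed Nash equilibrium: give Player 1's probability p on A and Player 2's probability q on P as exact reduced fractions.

p=1/3, q=1/2

P1 indiff ⇒ q·4+(1-q)·2 = q·6+(1-q)·0 ⇒ q(-2) = (1-q)(-2) ⇒ q = 1/2
P2 indiff ⇒ p·4+(1-p)·7 = p·0+(1-p)·9 ⇒ p(4) = (1-p)(2) ⇒ p = 1/3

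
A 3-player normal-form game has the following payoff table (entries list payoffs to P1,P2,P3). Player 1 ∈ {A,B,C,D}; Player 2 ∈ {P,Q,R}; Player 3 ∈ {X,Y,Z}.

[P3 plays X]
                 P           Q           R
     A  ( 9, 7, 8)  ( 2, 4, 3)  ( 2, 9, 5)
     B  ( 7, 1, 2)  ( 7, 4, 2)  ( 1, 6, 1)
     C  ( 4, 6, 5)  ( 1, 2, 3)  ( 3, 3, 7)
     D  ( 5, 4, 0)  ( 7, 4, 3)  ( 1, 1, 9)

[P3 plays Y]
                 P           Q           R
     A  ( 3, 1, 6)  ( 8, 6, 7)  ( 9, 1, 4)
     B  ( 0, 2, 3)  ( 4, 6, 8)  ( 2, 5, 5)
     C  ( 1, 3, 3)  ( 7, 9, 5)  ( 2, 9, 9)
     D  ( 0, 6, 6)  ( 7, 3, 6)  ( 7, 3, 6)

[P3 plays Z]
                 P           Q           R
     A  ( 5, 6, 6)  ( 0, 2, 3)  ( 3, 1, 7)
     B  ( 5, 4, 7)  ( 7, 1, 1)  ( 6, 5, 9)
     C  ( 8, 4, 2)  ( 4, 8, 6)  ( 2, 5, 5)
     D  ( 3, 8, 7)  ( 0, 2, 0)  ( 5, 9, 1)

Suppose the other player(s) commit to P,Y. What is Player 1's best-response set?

P1 best: {A}

u_1(A vs P,Y) = 3
u_1(B vs P,Y) = 0
u_1(C vs P,Y) = 1
u_1(D vs P,Y) = 0
max payoff 3 at {A}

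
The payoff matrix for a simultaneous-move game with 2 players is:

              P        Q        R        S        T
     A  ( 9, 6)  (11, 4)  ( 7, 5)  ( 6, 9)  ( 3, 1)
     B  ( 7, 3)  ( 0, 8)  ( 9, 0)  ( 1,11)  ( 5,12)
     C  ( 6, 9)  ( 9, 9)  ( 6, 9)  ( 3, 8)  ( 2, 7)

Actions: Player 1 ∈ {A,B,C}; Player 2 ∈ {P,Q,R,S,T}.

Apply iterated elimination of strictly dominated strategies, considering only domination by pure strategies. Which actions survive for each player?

Remaining: P1:{A,B} P2:{S,T}

P1 drop C (A beats it: P:9>6 Q:11>9 R:7>6 S:6>3 T:3>2)
P2 drop P (S beats it: A:9>6 B:11>3)
P2 drop Q (S beats it: A:9>4 B:11>8)
P2 drop R (S beats it: A:9>5 B:11>0)
P1→{A,B} P2→{S,T}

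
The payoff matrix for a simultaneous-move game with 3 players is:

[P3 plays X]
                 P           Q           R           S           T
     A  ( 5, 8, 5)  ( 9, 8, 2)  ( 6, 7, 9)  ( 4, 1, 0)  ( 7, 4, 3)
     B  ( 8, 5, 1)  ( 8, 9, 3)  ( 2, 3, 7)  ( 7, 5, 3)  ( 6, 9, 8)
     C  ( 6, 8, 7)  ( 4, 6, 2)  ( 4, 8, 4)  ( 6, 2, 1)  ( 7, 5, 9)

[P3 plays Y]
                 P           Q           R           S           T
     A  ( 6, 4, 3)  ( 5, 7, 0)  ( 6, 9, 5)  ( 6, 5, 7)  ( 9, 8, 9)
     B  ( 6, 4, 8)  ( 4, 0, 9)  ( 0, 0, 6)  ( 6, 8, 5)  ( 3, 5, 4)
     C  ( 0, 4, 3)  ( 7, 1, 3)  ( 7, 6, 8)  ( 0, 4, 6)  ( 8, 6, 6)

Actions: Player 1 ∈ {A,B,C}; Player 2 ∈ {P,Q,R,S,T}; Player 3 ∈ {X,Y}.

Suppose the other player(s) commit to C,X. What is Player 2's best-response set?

argmax u_2 = {P,R}

u_2(P vs C,X) = 8
u_2(Q vs C,X) = 6
u_2(R vs C,X) = 8
u_2(S vs C,X) = 2
u_2(T vs C,X) = 5
max payoff 8 at {P,R}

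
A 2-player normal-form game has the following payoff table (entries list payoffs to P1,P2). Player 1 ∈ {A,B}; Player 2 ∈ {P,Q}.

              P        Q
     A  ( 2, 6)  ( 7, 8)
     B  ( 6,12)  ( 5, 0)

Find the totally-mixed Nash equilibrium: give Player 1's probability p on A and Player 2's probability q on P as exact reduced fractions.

(p,q) = (6/7, 1/3)

P1 indiff ⇒ q·2+(1-q)·7 = q·6+(1-q)·5 ⇒ q(-4) = (1-q)(-2) ⇒ q = 1/3
P2 indiff ⇒ p·6+(1-p)·12 = p·8+(1-p)·0 ⇒ p(-2) = (1-p)(-12) ⇒ p = 6/7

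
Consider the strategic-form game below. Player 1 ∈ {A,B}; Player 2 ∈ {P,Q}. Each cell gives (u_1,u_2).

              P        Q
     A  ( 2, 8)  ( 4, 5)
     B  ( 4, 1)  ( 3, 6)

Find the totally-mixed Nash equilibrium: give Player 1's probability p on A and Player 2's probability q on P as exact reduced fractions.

P1 indiff ⇒ q·2+(1-q)·4 = q·4+(1-q)·3 ⇒ q(-2) = (1-q)(-1) ⇒ q = 1/3
P2 indiff ⇒ p·8+(1-p)·1 = p·5+(1-p)·6 ⇒ p(3) = (1-p)(5) ⇒ p = 5/8

P1 mixes 5/8 on A; P2 mixes 1/3 on P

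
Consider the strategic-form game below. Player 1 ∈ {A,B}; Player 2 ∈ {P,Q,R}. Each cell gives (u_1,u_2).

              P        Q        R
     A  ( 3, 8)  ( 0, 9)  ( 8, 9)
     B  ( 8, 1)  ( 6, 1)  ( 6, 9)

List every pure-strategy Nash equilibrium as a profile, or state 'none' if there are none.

(A,P): not NE [P1→B gives 8>3; P2→R gives 9>8]
(A,Q): not NE [P1→B gives 6>0]
(A,R): NE
(B,P): not NE [P2→R gives 9>1]
(B,Q): not NE [P2→R gives 9>1]
(B,R): not NE [P1→A gives 8>6]

NE set: (A,R)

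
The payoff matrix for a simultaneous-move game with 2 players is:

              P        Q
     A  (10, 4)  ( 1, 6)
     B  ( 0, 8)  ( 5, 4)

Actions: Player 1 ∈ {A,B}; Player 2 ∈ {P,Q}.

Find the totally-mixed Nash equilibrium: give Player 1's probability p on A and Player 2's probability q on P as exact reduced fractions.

P1 indiff ⇒ q·10+(1-q)·1 = q·0+(1-q)·5 ⇒ q(10) = (1-q)(4) ⇒ q = 2/7
P2 indiff ⇒ p·4+(1-p)·8 = p·6+(1-p)·4 ⇒ p(-2) = (1-p)(-4) ⇒ p = 2/3

p=2/3, q=2/7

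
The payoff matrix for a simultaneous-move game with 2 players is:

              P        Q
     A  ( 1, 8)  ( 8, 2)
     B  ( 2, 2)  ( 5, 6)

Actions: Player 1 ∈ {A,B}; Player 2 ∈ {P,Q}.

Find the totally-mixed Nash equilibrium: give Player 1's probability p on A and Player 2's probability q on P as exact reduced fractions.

P1 indiff ⇒ q·1+(1-q)·8 = q·2+(1-q)·5 ⇒ q(-1) = (1-q)(-3) ⇒ q = 3/4
P2 indiff ⇒ p·8+(1-p)·2 = p·2+(1-p)·6 ⇒ p(6) = (1-p)(4) ⇒ p = 2/5

p=2/5, q=3/4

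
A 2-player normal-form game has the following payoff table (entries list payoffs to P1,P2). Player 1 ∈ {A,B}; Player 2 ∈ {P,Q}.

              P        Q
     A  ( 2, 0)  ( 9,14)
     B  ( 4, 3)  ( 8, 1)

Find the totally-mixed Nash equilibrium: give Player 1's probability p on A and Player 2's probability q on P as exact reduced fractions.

P1 indiff ⇒ q·2+(1-q)·9 = q·4+(1-q)·8 ⇒ q(-2) = (1-q)(-1) ⇒ q = 1/3
P2 indiff ⇒ p·0+(1-p)·3 = p·14+(1-p)·1 ⇒ p(-14) = (1-p)(-2) ⇒ p = 1/8

p=1/8, q=1/3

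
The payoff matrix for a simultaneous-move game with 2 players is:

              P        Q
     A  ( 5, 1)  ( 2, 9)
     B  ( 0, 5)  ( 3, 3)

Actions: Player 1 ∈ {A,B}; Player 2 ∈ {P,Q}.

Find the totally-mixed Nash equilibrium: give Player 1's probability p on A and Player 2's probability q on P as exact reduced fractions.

P1 mixes 1/5 on A; P2 mixes 1/6 on P

P1 indiff ⇒ q·5+(1-q)·2 = q·0+(1-q)·3 ⇒ q(5) = (1-q)(1) ⇒ q = 1/6
P2 indiff ⇒ p·1+(1-p)·5 = p·9+(1-p)·3 ⇒ p(-8) = (1-p)(-2) ⇒ p = 1/5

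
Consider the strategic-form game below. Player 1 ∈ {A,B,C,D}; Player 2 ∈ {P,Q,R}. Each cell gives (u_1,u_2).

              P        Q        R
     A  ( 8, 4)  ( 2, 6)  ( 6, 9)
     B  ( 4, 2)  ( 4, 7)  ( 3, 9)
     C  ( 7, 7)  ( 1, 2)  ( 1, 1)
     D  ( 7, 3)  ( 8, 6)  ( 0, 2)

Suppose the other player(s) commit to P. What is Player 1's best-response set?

P1 best: {A}

u_1(A vs P) = 8
u_1(B vs P) = 4
u_1(C vs P) = 7
u_1(D vs P) = 7
max payoff 8 at {A}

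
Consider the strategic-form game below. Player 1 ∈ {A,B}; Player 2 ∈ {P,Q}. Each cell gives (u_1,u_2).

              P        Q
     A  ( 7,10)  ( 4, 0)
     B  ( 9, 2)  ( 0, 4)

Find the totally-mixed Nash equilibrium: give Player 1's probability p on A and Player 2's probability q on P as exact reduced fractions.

P1 indiff ⇒ q·7+(1-q)·4 = q·9+(1-q)·0 ⇒ q(-2) = (1-q)(-4) ⇒ q = 2/3
P2 indiff ⇒ p·10+(1-p)·2 = p·0+(1-p)·4 ⇒ p(10) = (1-p)(2) ⇒ p = 1/6

P1 mixes 1/6 on A; P2 mixes 2/3 on P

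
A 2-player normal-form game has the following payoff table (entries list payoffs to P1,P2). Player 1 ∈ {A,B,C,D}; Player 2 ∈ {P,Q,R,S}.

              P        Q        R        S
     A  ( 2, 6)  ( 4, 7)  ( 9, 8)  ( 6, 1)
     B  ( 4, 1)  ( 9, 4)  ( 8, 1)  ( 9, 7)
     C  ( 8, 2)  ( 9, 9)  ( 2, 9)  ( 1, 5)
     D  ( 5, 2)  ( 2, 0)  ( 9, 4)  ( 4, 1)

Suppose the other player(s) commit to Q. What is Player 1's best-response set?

BR_1 = {B,C}

u_1(A vs Q) = 4
u_1(B vs Q) = 9
u_1(C vs Q) = 9
u_1(D vs Q) = 2
max payoff 9 at {B,C}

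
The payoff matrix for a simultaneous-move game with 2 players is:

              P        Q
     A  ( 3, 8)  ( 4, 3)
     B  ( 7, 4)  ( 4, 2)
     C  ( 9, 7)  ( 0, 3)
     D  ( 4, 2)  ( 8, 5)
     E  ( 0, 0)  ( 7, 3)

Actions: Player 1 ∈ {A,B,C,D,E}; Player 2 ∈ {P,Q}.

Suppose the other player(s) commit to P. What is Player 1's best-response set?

u_1(A vs P) = 3
u_1(B vs P) = 7
u_1(C vs P) = 9
u_1(D vs P) = 4
u_1(E vs P) = 0
max payoff 9 at {C}

P1 best: {C}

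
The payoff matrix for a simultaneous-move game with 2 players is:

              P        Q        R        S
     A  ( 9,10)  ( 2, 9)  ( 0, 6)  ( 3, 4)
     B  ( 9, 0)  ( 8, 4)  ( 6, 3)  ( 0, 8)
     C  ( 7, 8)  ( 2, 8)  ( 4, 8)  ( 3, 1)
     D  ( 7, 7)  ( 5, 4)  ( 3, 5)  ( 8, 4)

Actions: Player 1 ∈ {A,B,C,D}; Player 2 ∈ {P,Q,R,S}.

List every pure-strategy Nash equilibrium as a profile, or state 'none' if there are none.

PSNE = {(A,P)}

(A,P): NE
(A,Q): not NE [P1→B gives 8>2; P2→P gives 10>9]
(A,R): not NE [P1→B gives 6>0; P2→P gives 10>6]
(A,S): not NE [P1→D gives 8>3; P2→P gives 10>4]
(B,P): not NE [P2→S gives 8>0]
(B,Q): not NE [P2→S gives 8>4]
(B,R): not NE [P2→S gives 8>3]
(B,S): not NE [P1→D gives 8>0]
(C,P): not NE [P1→B gives 9>7]
(C,Q): not NE [P1→B gives 8>2]
(C,R): not NE [P1→B gives 6>4]
(C,S): not NE [P1→D gives 8>3; P2→R gives 8>1]
(D,P): not NE [P1→B gives 9>7]
(D,Q): not NE [P1→B gives 8>5; P2→P gives 7>4]
(D,R): not NE [P1→B gives 6>3; P2→P gives 7>5]
(D,S): not NE [P2→P gives 7>4]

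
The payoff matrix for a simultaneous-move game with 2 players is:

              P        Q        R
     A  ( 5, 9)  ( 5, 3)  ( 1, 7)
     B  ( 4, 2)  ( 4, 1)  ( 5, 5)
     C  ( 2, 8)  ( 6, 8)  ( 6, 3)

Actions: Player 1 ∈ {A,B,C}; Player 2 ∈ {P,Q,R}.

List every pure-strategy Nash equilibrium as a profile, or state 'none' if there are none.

(A,P): NE
(A,Q): not NE [P1→C gives 6>5; P2→P gives 9>3]
(A,R): not NE [P1→C gives 6>1; P2→P gives 9>7]
(B,P): not NE [P1→A gives 5>4; P2→R gives 5>2]
(B,Q): not NE [P1→C gives 6>4; P2→R gives 5>1]
(B,R): not NE [P1→C gives 6>5]
(C,P): not NE [P1→A gives 5>2]
(C,Q): NE
(C,R): not NE [P2→Q gives 8>3]

PSNE = {(A,P), (C,Q)}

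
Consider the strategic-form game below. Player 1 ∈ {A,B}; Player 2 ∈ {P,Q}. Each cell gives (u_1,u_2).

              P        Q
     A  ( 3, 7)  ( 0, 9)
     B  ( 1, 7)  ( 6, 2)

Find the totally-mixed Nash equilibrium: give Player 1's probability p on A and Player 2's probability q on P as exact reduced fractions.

(p,q) = (5/7, 3/4)

P1 indiff ⇒ q·3+(1-q)·0 = q·1+(1-q)·6 ⇒ q(2) = (1-q)(6) ⇒ q = 3/4
P2 indiff ⇒ p·7+(1-p)·7 = p·9+(1-p)·2 ⇒ p(-2) = (1-p)(-5) ⇒ p = 5/7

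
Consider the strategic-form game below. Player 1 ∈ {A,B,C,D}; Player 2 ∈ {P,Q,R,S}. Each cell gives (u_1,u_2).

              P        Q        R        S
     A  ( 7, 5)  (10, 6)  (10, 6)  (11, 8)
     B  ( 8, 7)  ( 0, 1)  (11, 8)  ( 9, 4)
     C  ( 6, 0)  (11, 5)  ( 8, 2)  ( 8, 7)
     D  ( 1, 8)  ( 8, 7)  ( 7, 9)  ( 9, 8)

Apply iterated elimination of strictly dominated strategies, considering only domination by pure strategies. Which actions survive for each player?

P1 drop D (A beats it: P:7>1 Q:10>8 R:10>7 S:11>9)
P2 drop P (R beats it: A:6>5 B:8>7 C:2>0)
P2 drop Q (S beats it: A:8>6 B:4>1 C:7>5)
P1 drop C (A beats it: R:10>8 S:11>8)
P1→{A,B} P2→{R,S}

Remaining: P1:{A,B} P2:{R,S}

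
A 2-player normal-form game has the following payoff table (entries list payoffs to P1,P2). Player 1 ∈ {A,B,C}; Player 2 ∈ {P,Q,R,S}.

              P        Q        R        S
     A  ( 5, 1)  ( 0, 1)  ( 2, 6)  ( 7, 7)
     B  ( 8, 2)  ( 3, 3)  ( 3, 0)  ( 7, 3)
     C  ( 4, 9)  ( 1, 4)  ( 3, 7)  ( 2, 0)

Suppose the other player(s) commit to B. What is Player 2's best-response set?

P2 best: {Q,S}

u_2(P vs B) = 2
u_2(Q vs B) = 3
u_2(R vs B) = 0
u_2(S vs B) = 3
max payoff 3 at {Q,S}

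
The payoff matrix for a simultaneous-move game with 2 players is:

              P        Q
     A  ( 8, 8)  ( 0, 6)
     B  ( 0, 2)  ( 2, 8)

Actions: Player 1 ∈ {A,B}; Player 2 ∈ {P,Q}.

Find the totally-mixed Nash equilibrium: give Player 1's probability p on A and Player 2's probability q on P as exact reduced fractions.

p=3/4, q=1/5

P1 indiff ⇒ q·8+(1-q)·0 = q·0+(1-q)·2 ⇒ q(8) = (1-q)(2) ⇒ q = 1/5
P2 indiff ⇒ p·8+(1-p)·2 = p·6+(1-p)·8 ⇒ p(2) = (1-p)(6) ⇒ p = 3/4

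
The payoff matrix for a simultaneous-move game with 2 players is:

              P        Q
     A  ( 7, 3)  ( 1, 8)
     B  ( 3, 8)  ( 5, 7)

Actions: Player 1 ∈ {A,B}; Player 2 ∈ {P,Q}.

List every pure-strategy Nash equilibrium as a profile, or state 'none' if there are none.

(A,P): not NE [P2→Q gives 8>3]
(A,Q): not NE [P1→B gives 5>1]
(B,P): not NE [P1→A gives 7>3]
(B,Q): not NE [P2→P gives 8>7]

Equilibria: none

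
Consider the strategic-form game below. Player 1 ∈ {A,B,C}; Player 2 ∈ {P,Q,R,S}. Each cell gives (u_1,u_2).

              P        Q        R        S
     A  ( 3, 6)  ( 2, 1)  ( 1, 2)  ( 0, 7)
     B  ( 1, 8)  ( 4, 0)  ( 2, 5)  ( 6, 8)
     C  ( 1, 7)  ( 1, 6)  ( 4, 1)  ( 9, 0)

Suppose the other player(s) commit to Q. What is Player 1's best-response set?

u_1(A vs Q) = 2
u_1(B vs Q) = 4
u_1(C vs Q) = 1
max payoff 4 at {B}

BR_1 = {B}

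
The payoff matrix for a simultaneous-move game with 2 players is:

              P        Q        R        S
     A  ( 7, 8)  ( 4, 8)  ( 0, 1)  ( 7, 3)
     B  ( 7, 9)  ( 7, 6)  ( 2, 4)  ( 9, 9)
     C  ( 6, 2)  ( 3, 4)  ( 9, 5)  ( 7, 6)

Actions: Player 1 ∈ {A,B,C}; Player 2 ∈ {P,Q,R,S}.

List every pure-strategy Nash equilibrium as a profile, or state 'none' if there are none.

(A,P): NE
(A,Q): not NE [P1→B gives 7>4]
(A,R): not NE [P1→C gives 9>0; P2→Q gives 8>1]
(A,S): not NE [P1→B gives 9>7; P2→Q gives 8>3]
(B,P): NE
(B,Q): not NE [P2→S gives 9>6]
(B,R): not NE [P1→C gives 9>2; P2→S gives 9>4]
(B,S): NE
(C,P): not NE [P1→B gives 7>6; P2→S gives 6>2]
(C,Q): not NE [P1→B gives 7>3; P2→S gives 6>4]
(C,R): not NE [P2→S gives 6>5]
(C,S): not NE [P1→B gives 9>7]

Nash profiles: (A,P), (B,P), (B,S)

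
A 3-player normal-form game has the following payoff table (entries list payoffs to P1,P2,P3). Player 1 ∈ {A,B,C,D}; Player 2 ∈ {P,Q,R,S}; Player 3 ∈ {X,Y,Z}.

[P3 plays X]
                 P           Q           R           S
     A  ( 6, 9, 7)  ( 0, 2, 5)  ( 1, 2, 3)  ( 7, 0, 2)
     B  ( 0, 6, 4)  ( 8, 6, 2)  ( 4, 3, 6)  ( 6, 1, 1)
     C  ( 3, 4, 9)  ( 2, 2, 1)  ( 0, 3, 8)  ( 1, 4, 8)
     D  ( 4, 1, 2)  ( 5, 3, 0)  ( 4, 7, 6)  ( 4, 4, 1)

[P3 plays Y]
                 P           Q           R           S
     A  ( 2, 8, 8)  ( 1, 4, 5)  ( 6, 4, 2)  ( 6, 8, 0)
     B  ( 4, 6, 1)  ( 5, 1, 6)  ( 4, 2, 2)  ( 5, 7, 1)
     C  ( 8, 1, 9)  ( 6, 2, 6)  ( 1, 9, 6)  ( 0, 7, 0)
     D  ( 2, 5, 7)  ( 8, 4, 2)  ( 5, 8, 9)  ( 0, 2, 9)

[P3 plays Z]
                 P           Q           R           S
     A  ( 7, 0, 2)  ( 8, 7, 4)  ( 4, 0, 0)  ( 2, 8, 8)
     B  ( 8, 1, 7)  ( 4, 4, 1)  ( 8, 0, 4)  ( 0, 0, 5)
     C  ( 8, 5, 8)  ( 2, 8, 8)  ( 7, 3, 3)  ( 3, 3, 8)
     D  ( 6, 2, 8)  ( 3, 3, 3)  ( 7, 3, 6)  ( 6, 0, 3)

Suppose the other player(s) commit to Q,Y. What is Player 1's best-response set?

u_1(A vs Q,Y) = 1
u_1(B vs Q,Y) = 5
u_1(C vs Q,Y) = 6
u_1(D vs Q,Y) = 8
max payoff 8 at {D}

argmax u_1 = {D}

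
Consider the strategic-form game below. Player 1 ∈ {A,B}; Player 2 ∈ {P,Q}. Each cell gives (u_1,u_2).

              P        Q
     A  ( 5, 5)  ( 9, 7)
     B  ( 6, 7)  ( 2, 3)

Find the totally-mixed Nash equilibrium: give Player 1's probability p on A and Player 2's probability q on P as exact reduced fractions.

(p,q) = (2/3, 7/8)

P1 indiff ⇒ q·5+(1-q)·9 = q·6+(1-q)·2 ⇒ q(-1) = (1-q)(-7) ⇒ q = 7/8
P2 indiff ⇒ p·5+(1-p)·7 = p·7+(1-p)·3 ⇒ p(-2) = (1-p)(-4) ⇒ p = 2/3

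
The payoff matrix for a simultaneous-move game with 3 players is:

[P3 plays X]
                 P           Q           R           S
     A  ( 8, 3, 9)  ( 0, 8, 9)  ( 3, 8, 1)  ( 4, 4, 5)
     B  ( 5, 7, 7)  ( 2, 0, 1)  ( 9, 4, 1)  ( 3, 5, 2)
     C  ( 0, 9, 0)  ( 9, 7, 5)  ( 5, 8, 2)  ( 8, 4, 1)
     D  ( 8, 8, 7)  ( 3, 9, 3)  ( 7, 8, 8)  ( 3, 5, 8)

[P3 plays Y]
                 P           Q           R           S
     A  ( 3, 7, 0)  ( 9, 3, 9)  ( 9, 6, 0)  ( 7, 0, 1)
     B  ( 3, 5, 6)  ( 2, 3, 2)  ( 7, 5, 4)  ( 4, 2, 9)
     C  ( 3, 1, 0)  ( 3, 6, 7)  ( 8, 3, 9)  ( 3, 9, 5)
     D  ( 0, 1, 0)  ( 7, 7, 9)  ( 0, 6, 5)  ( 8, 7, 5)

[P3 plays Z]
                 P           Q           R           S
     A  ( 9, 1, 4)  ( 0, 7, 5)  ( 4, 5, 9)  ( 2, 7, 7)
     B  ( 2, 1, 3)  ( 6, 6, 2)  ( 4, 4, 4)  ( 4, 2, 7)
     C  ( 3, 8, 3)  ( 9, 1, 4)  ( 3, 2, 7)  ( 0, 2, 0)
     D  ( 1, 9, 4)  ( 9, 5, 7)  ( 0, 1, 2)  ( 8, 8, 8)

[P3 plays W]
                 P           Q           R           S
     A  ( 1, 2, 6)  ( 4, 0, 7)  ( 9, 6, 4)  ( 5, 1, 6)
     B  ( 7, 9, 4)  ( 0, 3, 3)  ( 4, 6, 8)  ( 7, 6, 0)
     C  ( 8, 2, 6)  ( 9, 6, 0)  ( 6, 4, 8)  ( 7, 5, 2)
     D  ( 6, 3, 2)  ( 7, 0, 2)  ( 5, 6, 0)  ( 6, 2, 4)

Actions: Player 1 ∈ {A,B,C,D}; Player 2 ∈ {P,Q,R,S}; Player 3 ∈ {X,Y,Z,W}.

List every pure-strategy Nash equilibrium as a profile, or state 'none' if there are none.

No pure NE.

(A,P,X): not NE [P2→R gives 8>3]
(A,P,Y): not NE [P3→X gives 9>0]
(A,P,Z): not NE [P2→S gives 7>1; P3→X gives 9>4]
(A,P,W): not NE [P1→C gives 8>1; P2→R gives 6>2; P3→X gives 9>6]
(A,Q,X): not NE [P1→C gives 9>0]
(A,Q,Y): not NE [P2→P gives 7>3]
(A,Q,Z): not NE [P1→D gives 9>0; P3→Y gives 9>5]
(A,Q,W): not NE [P1→C gives 9>4; P2→R gives 6>0; P3→Y gives 9>7]
(A,R,X): not NE [P1→B gives 9>3; P3→Z gives 9>1]
(A,R,Y): not NE [P2→P gives 7>6; P3→Z gives 9>0]
(A,R,Z): not NE [P2→S gives 7>5]
(A,R,W): not NE [P3→Z gives 9>4]
(A,S,X): not NE [P1→C gives 8>4; P2→R gives 8>4; P3→Z gives 7>5]
(A,S,Y): not NE [P1→D gives 8>7; P2→P gives 7>0; P3→Z gives 7>1]
(A,S,Z): not NE [P1→D gives 8>2]
(A,S,W): not NE [P1→C gives 7>5; P2→R gives 6>1; P3→Z gives 7>6]
(B,P,X): not NE [P1→D gives 8>5]
(B,P,Y): not NE [P3→X gives 7>6]
(B,P,Z): not NE [P1→A gives 9>2; P2→Q gives 6>1; P3→X gives 7>3]
(B,P,W): not NE [P1→C gives 8>7; P3→X gives 7>4]
(B,Q,X): not NE [P1→C gives 9>2; P2→P gives 7>0; P3→W gives 3>1]
(B,Q,Y): not NE [P1→A gives 9>2; P2→R gives 5>3; P3→W gives 3>2]
(B,Q,Z): not NE [P1→D gives 9>6; P3→W gives 3>2]
(B,Q,W): not NE [P1→C gives 9>0; P2→P gives 9>3]
(B,R,X): not NE [P2→P gives 7>4; P3→W gives 8>1]
(B,R,Y): not NE [P1→A gives 9>7; P3→W gives 8>4]
(B,R,Z): not NE [P2→Q gives 6>4; P3→W gives 8>4]
(B,R,W): not NE [P1→A gives 9>4; P2→P gives 9>6]
(B,S,X): not NE [P1→C gives 8>3; P2→P gives 7>5; P3→Y gives 9>2]
(B,S,Y): not NE [P1→D gives 8>4; P2→R gives 5>2]
(B,S,Z): not NE [P1→D gives 8>4; P2→Q gives 6>2; P3→Y gives 9>7]
(B,S,W): not NE [P2→P gives 9>6; P3→Y gives 9>0]
(C,P,X): not NE [P1→D gives 8>0; P3→W gives 6>0]
(C,P,Y): not NE [P2→S gives 9>1; P3→W gives 6>0]
(C,P,Z): not NE [P1→A gives 9>3; P3→W gives 6>3]
(C,P,W): not NE [P2→Q gives 6>2]
(C,Q,X): not NE [P2→P gives 9>7; P3→Y gives 7>5]
(C,Q,Y): not NE [P1→A gives 9>3; P2→S gives 9>6]
(C,Q,Z): not NE [P2→P gives 8>1; P3→Y gives 7>4]
(C,Q,W): not NE [P3→Y gives 7>0]
(C,R,X): not NE [P1→B gives 9>5; P2→P gives 9>8; P3→Y gives 9>2]
(C,R,Y): not NE [P1→A gives 9>8; P2→S gives 9>3]
(C,R,Z): not NE [P1→B gives 4>3; P2→P gives 8>2; P3→Y gives 9>7]
(C,R,W): not NE [P1→A gives 9>6; P2→Q gives 6>4; P3→Y gives 9>8]
(C,S,X): not NE [P2→P gives 9>4; P3→Y gives 5>1]
(C,S,Y): not NE [P1→D gives 8>3]
(C,S,Z): not NE [P1→D gives 8>0; P2→P gives 8>2; P3→Y gives 5>0]
(C,S,W): not NE [P2→Q gives 6>5; P3→Y gives 5>2]
(D,P,X): not NE [P2→Q gives 9>8]
(D,P,Y): not NE [P1→C gives 3>0; P2→S gives 7>1; P3→X gives 7>0]
(D,P,Z): not NE [P1→A gives 9>1; P3→X gives 7>4]
(D,P,W): not NE [P1→C gives 8>6; P2→R gives 6>3; P3→X gives 7>2]
(D,Q,X): not NE [P1→C gives 9>3; P3→Y gives 9>3]
(D,Q,Y): not NE [P1→A gives 9>7]
(D,Q,Z): not NE [P2→P gives 9>5; P3→Y gives 9>7]
(D,Q,W): not NE [P1→C gives 9>7; P2→R gives 6>0; P3→Y gives 9>2]
(D,R,X): not NE [P1→B gives 9>7; P2→Q gives 9>8]
(D,R,Y): not NE [P1→A gives 9>0; P2→S gives 7>6; P3→X gives 8>5]
(D,R,Z): not NE [P1→B gives 4>0; P2→P gives 9>1; P3→X gives 8>2]
(D,R,W): not NE [P1→A gives 9>5; P3→X gives 8>0]
(D,S,X): not NE [P1→C gives 8>3; P2→Q gives 9>5]
(D,S,Y): not NE [P3→Z gives 8>5]
(D,S,Z): not NE [P2→P gives 9>8]
(D,S,W): not NE [P1→C gives 7>6; P2→R gives 6>2; P3→Z gives 8>4]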